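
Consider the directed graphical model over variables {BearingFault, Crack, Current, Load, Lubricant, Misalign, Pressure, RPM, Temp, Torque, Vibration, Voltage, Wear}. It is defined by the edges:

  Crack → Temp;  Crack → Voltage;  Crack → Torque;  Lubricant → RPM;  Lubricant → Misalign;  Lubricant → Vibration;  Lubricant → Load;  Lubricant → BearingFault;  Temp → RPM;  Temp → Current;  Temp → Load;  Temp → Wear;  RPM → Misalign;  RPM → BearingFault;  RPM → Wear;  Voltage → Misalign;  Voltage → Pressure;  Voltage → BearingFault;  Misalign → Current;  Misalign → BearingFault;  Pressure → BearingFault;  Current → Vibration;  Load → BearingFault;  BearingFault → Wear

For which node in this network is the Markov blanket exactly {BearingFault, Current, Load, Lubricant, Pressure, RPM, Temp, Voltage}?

Misalign

The target node must have every member of {BearingFault, Current, Load, Lubricant, Pressure, RPM, Temp, Voltage} as a parent, child, or co-parent, and no others.
Parents of Misalign: Lubricant, RPM, Voltage; children: BearingFault, Current; co-parents: Load, Lubricant, Pressure, RPM, Temp, Voltage.
These exactly cover the given set, so the node is Misalign.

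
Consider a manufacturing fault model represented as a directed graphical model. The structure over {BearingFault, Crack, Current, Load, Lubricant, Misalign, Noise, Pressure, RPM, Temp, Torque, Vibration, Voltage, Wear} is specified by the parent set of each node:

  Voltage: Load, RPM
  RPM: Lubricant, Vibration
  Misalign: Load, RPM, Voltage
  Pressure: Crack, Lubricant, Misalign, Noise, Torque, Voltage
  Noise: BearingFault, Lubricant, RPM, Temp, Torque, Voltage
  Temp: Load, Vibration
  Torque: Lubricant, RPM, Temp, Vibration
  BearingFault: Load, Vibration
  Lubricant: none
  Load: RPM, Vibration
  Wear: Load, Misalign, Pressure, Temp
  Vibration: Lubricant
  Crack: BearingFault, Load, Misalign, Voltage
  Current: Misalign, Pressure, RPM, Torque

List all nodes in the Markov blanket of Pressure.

Pressure's children: Current, Wear.
Parents of Pressure: Crack, Lubricant, Misalign, Noise, Torque, Voltage.
Parents of each child, excluding Pressure:
  Wear: Load, Misalign, Temp
  Current: Misalign, RPM, Torque
So the Markov blanket of Pressure is {Crack, Current, Load, Lubricant, Misalign, Noise, RPM, Temp, Torque, Voltage, Wear}.

{Crack, Current, Load, Lubricant, Misalign, Noise, RPM, Temp, Torque, Voltage, Wear}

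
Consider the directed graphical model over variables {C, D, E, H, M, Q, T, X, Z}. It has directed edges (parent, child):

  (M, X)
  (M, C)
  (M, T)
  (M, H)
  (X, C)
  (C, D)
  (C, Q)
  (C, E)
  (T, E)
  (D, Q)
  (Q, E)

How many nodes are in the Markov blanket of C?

Parents of C: M, X.
Ch(C) = {D, E, Q}.
Parents of each child, excluding C:
  D has no other parent.
  Q's other parent is D.
  E's other parents are Q, T.
MB(C) = {D, E, M, Q, T, X}, which has 6 nodes.

6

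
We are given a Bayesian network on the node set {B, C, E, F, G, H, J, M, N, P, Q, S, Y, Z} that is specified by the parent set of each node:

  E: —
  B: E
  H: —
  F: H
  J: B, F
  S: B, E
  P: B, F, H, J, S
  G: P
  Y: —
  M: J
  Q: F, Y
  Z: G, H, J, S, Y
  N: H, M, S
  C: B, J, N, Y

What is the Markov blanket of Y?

Y's parents: none.
Ch(Y) = {C, Q, Z}.
Co-parents of Y (other parents of its children):
  Q: F
  Z: G, H, J, S
  C: B, J, N
So the Markov blanket of Y is {B, C, F, G, H, J, N, Q, S, Z}.

{B, C, F, G, H, J, N, Q, S, Z}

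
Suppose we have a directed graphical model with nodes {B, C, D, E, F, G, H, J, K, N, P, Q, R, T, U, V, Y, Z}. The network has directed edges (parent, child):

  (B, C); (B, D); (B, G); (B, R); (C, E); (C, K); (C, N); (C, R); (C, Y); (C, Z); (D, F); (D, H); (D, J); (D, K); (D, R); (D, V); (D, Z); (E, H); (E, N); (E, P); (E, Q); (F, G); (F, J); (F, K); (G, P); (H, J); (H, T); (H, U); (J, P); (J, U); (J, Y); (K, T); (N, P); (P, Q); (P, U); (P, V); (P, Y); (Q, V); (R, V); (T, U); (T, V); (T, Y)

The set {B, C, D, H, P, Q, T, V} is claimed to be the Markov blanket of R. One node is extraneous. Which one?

Recall MB(v) = parents ∪ children ∪ spouses, where spouses are the other parents of v's children.
Children of R: V.
Parents of R: B, C, D.
For each child, the remaining parents (spouses of R):
  V: D, P, Q, T
MB(R) = {B, C, D, P, Q, T, V}.
H is neither a parent, child, nor co-parent of R, so it does not belong.

H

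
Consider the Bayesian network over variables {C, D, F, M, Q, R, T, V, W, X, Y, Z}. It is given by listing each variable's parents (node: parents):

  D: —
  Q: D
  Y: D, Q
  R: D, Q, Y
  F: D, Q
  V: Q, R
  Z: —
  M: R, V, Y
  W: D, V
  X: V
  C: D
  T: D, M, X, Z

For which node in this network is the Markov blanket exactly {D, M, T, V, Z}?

X

The target node must have every member of {D, M, T, V, Z} as a parent, child, or co-parent, and no others.
Parents of X: V; children: T; co-parents: D, M, Z.
These exactly cover the given set, so the node is X.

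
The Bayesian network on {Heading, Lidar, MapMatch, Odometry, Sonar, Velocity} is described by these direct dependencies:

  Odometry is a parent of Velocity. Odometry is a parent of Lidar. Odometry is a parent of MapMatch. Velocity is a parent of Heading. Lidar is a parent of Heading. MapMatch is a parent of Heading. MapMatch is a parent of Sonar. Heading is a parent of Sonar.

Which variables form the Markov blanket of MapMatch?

{Heading, Lidar, Odometry, Sonar, Velocity}

MapMatch's parents: Odometry.
Ch(MapMatch) = {Heading, Sonar}.
For each child, the remaining parents (spouses of MapMatch):
  Heading's other parents are Lidar, Velocity.
  Sonar also has parent Heading.
Taking the union gives {Heading, Lidar, Odometry, Sonar, Velocity}.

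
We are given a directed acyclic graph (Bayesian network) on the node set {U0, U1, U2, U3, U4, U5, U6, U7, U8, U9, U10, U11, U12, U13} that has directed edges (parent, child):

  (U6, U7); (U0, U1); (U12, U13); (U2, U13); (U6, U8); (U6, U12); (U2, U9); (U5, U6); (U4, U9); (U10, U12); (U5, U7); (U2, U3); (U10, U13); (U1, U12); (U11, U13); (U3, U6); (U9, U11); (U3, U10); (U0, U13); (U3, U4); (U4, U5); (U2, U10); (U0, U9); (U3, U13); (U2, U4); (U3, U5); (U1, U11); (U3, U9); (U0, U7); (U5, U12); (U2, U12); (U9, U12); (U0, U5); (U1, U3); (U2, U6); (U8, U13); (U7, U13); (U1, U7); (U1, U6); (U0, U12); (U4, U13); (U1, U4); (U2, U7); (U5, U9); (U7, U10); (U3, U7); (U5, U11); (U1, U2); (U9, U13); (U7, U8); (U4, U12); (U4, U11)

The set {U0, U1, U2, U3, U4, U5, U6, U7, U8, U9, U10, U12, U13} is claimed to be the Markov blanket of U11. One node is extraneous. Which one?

U6

Ch(U11) = {U13}.
Pa(U11) = {U1, U4, U5, U9}.
Other parents of U11's children:
  U13 also has parents U0, U2, U3, U4, U7, U8, U9, U10, U12.
MB(U11) = {U0, U1, U2, U3, U4, U5, U7, U8, U9, U10, U12, U13}.
U6 is neither a parent, child, nor co-parent of U11, so it does not belong.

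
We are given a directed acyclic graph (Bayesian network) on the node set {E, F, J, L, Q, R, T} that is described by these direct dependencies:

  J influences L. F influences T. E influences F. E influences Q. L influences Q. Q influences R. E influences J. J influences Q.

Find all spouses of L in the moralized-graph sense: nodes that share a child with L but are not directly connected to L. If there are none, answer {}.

{E}

Children of L: Q.
  Q: E, J
Excluding nodes already adjacent to L (J, Q), the co-parent-only contribution is {E}.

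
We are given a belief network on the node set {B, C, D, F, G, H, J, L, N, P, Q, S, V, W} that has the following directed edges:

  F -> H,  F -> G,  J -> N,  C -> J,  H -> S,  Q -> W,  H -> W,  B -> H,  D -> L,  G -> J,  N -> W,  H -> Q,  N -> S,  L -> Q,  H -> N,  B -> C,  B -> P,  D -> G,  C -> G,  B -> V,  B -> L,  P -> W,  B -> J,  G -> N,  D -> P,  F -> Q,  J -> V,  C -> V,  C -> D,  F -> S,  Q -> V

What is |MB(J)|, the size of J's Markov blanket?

7

By definition, MB(J) is built from J's parents, J's children, and the co-parents of J.
J's children: N, V.
J has parents B, C, G.
Other parents of J's children:
  parents(N) \ {J} = {G, H}.
  V also has parents B, C, Q.
MB(J) = {B, C, G, H, N, Q, V}, which has 7 nodes.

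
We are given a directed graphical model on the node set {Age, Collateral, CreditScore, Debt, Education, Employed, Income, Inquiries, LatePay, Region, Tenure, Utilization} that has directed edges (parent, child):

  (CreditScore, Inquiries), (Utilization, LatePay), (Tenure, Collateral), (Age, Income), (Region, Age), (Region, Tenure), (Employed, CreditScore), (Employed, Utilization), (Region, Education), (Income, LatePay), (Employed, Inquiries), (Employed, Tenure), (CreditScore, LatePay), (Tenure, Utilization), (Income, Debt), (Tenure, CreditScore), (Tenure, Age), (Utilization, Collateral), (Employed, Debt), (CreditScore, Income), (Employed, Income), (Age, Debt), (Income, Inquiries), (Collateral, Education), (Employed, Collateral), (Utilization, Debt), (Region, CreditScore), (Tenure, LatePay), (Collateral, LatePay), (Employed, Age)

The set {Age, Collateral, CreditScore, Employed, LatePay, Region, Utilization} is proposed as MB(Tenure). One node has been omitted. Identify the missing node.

Tenure has children Age, Collateral, CreditScore, LatePay, Utilization.
Pa(Tenure) = {Employed, Region}.
Parents of each child, excluding Tenure:
  Utilization's other parent is Employed.
  parents(Age) \ {Tenure} = {Employed, Region}.
  Collateral's other parents are Employed, Utilization.
  CreditScore also has parents Employed, Region.
  LatePay's other parents are Collateral, CreditScore, Income, Utilization.
MB(Tenure) = {Age, Collateral, CreditScore, Employed, Income, LatePay, Region, Utilization}.
Comparing with the claimed set, Income is missing.

Income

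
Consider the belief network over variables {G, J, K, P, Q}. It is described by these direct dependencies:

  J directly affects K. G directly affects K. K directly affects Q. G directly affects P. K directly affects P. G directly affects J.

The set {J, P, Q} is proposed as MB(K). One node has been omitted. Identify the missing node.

G

A node's Markov blanket = Pa ∪ Ch ∪ (parents of Ch other than the node itself).
Pa(K) = {G, J}.
K's children: P, Q.
For each child, the remaining parents (spouses of K):
  P's other parent is G.
  Q has no other parent.
MB(K) = {G, J, P, Q}.
Comparing with the claimed set, G is missing.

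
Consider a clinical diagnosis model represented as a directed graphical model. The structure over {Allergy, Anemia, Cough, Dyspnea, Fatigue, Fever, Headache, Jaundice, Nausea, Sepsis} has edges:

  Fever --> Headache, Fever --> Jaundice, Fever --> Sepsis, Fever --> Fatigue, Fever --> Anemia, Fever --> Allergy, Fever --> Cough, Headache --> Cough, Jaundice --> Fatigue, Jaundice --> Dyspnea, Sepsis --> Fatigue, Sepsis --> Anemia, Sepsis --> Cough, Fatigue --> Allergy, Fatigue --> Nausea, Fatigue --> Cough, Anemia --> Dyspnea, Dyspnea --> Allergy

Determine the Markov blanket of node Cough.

Recall MB(v) = parents ∪ children ∪ spouses, where spouses are the other parents of v's children.
Ch(Cough) = {}.
Cough has parents Fatigue, Fever, Headache, Sepsis.
Cough has no children, so there are no co-parents.
Union: {Fatigue, Fever, Headache, Sepsis} ∪ {} ∪ {} = {Fatigue, Fever, Headache, Sepsis}.

{Fatigue, Fever, Headache, Sepsis}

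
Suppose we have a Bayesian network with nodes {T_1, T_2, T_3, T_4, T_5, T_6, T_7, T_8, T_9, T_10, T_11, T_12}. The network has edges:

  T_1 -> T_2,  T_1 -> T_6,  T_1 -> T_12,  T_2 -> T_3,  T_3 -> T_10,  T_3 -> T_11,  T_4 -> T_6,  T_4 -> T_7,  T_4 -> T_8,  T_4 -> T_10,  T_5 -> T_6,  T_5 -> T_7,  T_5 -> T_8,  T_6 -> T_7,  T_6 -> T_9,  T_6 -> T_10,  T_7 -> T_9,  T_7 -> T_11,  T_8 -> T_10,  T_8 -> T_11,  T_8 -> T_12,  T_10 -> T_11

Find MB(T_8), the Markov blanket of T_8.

{T_1, T_3, T_4, T_5, T_6, T_7, T_10, T_11, T_12}

The Markov blanket of a node is its parents, its children, and the other parents of its children.
T_8 has parents T_4, T_5.
Ch(T_8) = {T_10, T_11, T_12}.
For each child, the remaining parents (spouses of T_8):
  T_10 also has parents T_3, T_4, T_6.
  T_11 also has parents T_3, T_7, T_10.
  parents(T_12) \ {T_8} = {T_1}.
So the Markov blanket of T_8 is {T_1, T_3, T_4, T_5, T_6, T_7, T_10, T_11, T_12}.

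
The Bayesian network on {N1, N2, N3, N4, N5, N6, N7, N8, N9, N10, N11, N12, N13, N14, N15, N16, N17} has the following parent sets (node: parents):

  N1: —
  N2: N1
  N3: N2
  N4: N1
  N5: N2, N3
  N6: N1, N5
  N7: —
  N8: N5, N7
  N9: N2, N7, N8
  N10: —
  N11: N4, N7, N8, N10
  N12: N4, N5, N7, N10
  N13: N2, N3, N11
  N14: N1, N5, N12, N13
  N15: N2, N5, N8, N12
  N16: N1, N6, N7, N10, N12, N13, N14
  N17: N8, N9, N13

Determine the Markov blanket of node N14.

{N1, N5, N6, N7, N10, N12, N13, N16}

N14 has child N16.
Pa(N14) = {N1, N5, N12, N13}.
Parents of each child, excluding N14:
  N16 also has parents N1, N6, N7, N10, N12, N13.
MB(N14) = {N1, N5, N6, N7, N10, N12, N13, N16}.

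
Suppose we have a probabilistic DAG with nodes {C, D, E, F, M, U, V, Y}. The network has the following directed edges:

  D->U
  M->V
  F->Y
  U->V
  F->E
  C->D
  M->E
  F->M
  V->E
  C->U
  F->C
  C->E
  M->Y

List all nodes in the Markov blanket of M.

M's parents: F.
M's children: E, V, Y.
For each child, the remaining parents (spouses of M):
  V's other parent is U.
  parents(Y) \ {M} = {F}.
  E's other parents are C, F, V.
So the Markov blanket of M is {C, E, F, U, V, Y}.

{C, E, F, U, V, Y}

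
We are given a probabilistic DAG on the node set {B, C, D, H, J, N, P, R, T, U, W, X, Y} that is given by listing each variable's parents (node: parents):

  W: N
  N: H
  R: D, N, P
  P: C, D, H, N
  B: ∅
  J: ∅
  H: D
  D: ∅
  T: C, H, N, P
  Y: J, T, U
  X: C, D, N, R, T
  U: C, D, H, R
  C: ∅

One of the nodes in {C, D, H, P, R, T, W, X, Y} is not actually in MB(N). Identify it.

The Markov blanket of a node is its parents, its children, and the other parents of its children.
Parents of N: H.
N's children: P, R, T, W, X.
Other parents of N's children:
  P's other parents are C, D, H.
  parents(R) \ {N} = {D, P}.
  T also has parents C, H, P.
  W has no other parent.
  X also has parents C, D, R, T.
MB(N) = {C, D, H, P, R, T, W, X}.
Y is neither a parent, child, nor co-parent of N, so it does not belong.

Y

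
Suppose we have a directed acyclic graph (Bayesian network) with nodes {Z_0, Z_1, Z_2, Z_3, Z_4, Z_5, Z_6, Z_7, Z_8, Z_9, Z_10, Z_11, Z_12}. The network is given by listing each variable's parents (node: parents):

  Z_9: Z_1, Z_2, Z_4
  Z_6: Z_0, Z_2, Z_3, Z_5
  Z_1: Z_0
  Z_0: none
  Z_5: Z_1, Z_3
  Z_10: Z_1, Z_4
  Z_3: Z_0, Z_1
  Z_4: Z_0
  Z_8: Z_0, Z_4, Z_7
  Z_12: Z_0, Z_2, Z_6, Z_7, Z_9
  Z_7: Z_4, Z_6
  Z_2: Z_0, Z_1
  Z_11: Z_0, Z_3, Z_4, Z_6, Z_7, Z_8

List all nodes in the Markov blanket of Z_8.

Z_8 has parents Z_0, Z_4, Z_7.
Children of Z_8: Z_11.
Parents of each child, excluding Z_8:
  Z_11 also has parents Z_0, Z_3, Z_4, Z_6, Z_7.
So the Markov blanket of Z_8 is {Z_0, Z_3, Z_4, Z_6, Z_7, Z_11}.

{Z_0, Z_3, Z_4, Z_6, Z_7, Z_11}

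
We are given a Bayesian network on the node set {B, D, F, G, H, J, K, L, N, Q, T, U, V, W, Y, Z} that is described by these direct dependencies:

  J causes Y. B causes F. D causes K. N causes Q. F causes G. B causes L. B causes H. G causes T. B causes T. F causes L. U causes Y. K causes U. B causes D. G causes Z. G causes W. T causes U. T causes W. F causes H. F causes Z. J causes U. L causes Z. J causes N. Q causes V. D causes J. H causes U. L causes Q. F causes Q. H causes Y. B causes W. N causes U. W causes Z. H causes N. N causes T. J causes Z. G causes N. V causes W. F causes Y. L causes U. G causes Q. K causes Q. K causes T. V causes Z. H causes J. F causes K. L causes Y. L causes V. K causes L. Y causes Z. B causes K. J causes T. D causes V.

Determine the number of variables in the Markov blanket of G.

13

G has parent F.
G's children: N, Q, T, W, Z.
Co-parents of G (other parents of its children):
  N: H, J
  Q: F, K, L, N
  T: B, J, K, N
  W: B, T, V
  Z: F, J, L, V, W, Y
MB(G) = {B, F, H, J, K, L, N, Q, T, V, W, Y, Z}, which has 13 nodes.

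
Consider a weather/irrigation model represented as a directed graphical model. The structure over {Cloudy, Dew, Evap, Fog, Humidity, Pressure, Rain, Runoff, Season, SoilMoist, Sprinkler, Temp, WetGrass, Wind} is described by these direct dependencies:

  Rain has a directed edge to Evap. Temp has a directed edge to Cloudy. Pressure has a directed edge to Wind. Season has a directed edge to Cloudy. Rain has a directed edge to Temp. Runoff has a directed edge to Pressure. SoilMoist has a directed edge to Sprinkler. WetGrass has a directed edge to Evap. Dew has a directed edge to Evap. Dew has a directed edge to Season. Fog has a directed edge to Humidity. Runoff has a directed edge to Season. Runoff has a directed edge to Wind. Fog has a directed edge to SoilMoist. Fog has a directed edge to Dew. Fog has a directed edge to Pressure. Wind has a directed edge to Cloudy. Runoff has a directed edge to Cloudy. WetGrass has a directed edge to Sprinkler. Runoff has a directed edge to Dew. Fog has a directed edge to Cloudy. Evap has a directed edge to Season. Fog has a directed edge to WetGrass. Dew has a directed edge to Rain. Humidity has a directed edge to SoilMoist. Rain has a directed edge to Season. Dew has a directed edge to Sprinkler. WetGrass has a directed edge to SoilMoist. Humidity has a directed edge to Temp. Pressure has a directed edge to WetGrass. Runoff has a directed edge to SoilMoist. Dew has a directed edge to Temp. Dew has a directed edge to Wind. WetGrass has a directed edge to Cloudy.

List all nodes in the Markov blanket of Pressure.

{Dew, Fog, Runoff, WetGrass, Wind}

Pressure's parents: Fog, Runoff.
Ch(Pressure) = {WetGrass, Wind}.
For each child, the remaining parents (spouses of Pressure):
  WetGrass: Fog
  Wind: Dew, Runoff
So the Markov blanket of Pressure is {Dew, Fog, Runoff, WetGrass, Wind}.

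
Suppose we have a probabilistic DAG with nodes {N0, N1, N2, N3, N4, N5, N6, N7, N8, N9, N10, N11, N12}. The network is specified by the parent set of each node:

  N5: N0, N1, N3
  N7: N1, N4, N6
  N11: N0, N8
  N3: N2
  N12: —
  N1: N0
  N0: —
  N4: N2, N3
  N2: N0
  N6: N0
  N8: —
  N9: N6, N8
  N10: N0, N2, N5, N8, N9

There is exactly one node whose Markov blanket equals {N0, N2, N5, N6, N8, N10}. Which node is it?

The target node must have every member of {N0, N2, N5, N6, N8, N10} as a parent, child, or co-parent, and no others.
Parents of N9: N6, N8; children: N10; co-parents: N0, N2, N5, N8.
These exactly cover the given set, so the node is N9.

N9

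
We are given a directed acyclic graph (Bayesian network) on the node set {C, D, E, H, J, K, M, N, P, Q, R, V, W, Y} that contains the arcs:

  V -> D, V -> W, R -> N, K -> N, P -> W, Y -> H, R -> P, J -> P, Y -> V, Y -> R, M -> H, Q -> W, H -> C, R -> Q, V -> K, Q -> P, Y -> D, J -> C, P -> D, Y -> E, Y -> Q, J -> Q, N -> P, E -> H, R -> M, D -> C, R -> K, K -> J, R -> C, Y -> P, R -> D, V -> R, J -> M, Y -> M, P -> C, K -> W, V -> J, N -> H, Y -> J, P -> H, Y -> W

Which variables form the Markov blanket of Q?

{J, K, N, P, R, V, W, Y}

Parents of Q: J, R, Y.
Ch(Q) = {P, W}.
Other parents of Q's children:
  parents(P) \ {Q} = {J, N, R, Y}.
  W also has parents K, P, V, Y.
Taking the union gives {J, K, N, P, R, V, W, Y}.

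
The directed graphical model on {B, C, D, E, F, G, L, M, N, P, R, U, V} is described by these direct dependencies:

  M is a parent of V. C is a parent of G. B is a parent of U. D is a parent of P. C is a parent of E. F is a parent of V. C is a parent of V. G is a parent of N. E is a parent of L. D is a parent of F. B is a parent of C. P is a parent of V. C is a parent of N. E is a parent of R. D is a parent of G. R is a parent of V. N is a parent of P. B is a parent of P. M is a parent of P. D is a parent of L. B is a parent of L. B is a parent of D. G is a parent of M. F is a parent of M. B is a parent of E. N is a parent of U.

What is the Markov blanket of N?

{B, C, D, G, M, P, U}

Recall MB(v) = parents ∪ children ∪ spouses, where spouses are the other parents of v's children.
Pa(N) = {C, G}.
N has children P, U.
Co-parents of N (other parents of its children):
  P's other parents are B, D, M.
  U also has parent B.
Union: {C, G} ∪ {P, U} ∪ {B, D, M} = {B, C, D, G, M, P, U}.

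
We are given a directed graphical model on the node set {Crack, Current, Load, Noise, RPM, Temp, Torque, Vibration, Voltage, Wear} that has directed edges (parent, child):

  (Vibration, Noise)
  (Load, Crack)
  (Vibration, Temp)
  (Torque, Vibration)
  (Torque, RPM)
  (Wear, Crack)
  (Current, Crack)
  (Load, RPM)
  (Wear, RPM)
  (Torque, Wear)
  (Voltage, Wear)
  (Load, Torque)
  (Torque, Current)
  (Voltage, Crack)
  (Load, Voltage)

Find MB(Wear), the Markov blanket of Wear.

Wear's children: Crack, RPM.
Pa(Wear) = {Torque, Voltage}.
For each child, the remaining parents (spouses of Wear):
  parents(RPM) \ {Wear} = {Load, Torque}.
  Crack's other parents are Current, Load, Voltage.
So the Markov blanket of Wear is {Crack, Current, Load, RPM, Torque, Voltage}.

{Crack, Current, Load, RPM, Torque, Voltage}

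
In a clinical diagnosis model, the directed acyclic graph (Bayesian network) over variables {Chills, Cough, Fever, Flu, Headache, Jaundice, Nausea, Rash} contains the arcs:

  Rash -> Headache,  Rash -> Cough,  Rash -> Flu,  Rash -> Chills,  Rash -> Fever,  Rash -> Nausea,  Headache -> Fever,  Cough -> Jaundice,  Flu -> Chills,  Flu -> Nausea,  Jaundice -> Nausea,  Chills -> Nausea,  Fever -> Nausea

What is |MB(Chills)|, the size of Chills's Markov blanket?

Pa(Chills) = {Flu, Rash}.
Chills has child Nausea.
Other parents of Chills's children:
  Nausea: Fever, Flu, Jaundice, Rash
MB(Chills) = {Fever, Flu, Jaundice, Nausea, Rash}, which has 5 nodes.

5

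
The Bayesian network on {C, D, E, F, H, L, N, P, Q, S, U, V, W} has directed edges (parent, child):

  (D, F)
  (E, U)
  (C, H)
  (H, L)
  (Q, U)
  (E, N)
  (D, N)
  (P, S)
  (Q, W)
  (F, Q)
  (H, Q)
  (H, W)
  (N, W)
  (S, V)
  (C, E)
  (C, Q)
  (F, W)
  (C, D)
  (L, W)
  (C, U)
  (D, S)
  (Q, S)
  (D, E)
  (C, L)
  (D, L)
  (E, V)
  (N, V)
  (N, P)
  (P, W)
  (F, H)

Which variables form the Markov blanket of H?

{C, D, F, L, N, P, Q, W}

H's parents: C, F.
H has children L, Q, W.
Parents of each child, excluding H:
  parents(L) \ {H} = {C, D}.
  Q's other parents are C, F.
  W's other parents are F, L, N, P, Q.
So the Markov blanket of H is {C, D, F, L, N, P, Q, W}.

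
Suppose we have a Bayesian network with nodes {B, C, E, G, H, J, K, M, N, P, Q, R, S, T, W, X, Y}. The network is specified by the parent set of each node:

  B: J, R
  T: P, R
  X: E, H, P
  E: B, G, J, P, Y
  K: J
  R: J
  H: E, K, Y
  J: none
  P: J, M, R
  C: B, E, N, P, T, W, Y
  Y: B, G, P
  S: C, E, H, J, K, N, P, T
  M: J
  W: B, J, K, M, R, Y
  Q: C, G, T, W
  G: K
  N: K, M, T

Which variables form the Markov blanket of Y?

{B, C, E, G, H, J, K, M, N, P, R, T, W}

By definition, MB(Y) is built from Y's parents, Y's children, and the co-parents of Y.
Y's parents: B, G, P.
Children of Y: C, E, H, W.
Other parents of Y's children:
  parents(W) \ {Y} = {B, J, K, M, R}.
  E also has parents B, G, J, P.
  C's other parents are B, E, N, P, T, W.
  H also has parents E, K.
Taking the union gives {B, C, E, G, H, J, K, M, N, P, R, T, W}.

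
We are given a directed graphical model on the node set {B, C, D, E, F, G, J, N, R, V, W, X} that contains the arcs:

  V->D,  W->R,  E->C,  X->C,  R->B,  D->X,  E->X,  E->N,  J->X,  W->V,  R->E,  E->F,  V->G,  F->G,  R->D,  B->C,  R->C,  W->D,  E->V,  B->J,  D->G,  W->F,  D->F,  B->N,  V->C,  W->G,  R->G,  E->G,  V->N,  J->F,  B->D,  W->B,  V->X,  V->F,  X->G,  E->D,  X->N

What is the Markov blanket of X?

Pa(X) = {D, E, J, V}.
Ch(X) = {C, G, N}.
Parents of each child, excluding X:
  C also has parents B, E, R, V.
  G's other parents are D, E, F, R, V, W.
  N also has parents B, E, V.
So the Markov blanket of X is {B, C, D, E, F, G, J, N, R, V, W}.

{B, C, D, E, F, G, J, N, R, V, W}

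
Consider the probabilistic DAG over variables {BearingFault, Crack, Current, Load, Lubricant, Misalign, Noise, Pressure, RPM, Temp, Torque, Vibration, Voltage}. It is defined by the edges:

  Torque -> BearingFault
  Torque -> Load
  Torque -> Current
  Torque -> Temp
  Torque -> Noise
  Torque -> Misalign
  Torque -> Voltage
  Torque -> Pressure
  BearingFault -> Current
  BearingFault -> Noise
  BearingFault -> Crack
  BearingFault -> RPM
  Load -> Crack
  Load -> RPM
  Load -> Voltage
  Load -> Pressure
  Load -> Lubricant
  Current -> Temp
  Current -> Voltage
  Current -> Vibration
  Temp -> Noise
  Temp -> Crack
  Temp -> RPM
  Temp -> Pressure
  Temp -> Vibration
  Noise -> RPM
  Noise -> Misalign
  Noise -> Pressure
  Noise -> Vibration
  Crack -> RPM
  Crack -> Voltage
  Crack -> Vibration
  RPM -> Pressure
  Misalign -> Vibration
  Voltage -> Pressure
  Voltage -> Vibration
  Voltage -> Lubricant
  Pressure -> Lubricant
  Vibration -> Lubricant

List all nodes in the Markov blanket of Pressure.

{Load, Lubricant, Noise, RPM, Temp, Torque, Vibration, Voltage}

Pressure's children: Lubricant.
Parents of Pressure: Load, Noise, RPM, Temp, Torque, Voltage.
Parents of each child, excluding Pressure:
  Lubricant's other parents are Load, Vibration, Voltage.
MB(Pressure) = {Load, Lubricant, Noise, RPM, Temp, Torque, Vibration, Voltage}.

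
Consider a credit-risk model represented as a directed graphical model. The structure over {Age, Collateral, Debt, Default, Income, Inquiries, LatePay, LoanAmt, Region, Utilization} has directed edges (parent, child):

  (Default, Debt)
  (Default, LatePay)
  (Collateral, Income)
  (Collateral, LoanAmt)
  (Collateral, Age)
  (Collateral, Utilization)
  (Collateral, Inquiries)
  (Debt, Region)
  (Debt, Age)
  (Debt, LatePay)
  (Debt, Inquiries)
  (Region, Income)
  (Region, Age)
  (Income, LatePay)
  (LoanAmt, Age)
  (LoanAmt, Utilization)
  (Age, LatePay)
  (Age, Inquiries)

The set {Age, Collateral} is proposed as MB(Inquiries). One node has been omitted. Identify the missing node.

Debt

By definition, MB(Inquiries) is built from Inquiries's parents, Inquiries's children, and the co-parents of Inquiries.
Inquiries has parents Age, Collateral, Debt.
Ch(Inquiries) = {}.
Inquiries has no children, so there are no co-parents.
MB(Inquiries) = {Age, Collateral, Debt}.
Comparing with the claimed set, Debt is missing.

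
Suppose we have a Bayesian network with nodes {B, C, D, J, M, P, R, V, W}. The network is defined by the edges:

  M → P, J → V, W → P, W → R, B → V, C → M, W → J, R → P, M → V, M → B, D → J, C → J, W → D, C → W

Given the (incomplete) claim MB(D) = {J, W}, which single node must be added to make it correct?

D has child J.
Parents of D: W.
Co-parents of D (other parents of its children):
  parents(J) \ {D} = {C, W}.
MB(D) = {C, J, W}.
Comparing with the claimed set, C is missing.

C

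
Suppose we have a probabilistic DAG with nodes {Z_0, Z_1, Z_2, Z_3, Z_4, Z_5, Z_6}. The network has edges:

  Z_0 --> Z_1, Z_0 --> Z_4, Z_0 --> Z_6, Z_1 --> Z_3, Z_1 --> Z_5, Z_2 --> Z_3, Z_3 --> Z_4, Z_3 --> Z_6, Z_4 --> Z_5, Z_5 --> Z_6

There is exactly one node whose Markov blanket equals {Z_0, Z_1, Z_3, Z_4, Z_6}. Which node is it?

The target node must have every member of {Z_0, Z_1, Z_3, Z_4, Z_6} as a parent, child, or co-parent, and no others.
Parents of Z_5: Z_1, Z_4; children: Z_6; co-parents: Z_0, Z_3.
These exactly cover the given set, so the node is Z_5.

Z_5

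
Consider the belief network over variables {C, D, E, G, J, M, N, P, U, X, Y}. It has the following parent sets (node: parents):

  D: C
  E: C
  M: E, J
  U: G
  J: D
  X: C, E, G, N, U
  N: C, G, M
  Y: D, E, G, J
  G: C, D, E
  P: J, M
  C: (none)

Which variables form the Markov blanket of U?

U has parent G.
U's children: X.
For each child, the remaining parents (spouses of U):
  X's other parents are C, E, G, N.
MB(U) = {C, E, G, N, X}.

{C, E, G, N, X}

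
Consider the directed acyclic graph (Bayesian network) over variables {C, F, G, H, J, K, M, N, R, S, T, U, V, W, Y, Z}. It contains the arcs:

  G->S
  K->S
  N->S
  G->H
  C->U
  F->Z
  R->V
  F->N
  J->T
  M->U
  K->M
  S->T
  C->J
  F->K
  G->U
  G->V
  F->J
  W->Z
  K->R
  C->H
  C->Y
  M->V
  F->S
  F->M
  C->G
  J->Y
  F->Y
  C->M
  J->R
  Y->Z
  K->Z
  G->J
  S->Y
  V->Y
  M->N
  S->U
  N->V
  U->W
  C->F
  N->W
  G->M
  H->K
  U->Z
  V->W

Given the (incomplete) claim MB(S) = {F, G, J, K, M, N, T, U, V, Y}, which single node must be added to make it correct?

S's parents: F, G, K, N.
Ch(S) = {T, U, Y}.
For each child, the remaining parents (spouses of S):
  T's other parent is J.
  U also has parents C, G, M.
  Y's other parents are C, F, J, V.
MB(S) = {C, F, G, J, K, M, N, T, U, V, Y}.
Comparing with the claimed set, C is missing.

C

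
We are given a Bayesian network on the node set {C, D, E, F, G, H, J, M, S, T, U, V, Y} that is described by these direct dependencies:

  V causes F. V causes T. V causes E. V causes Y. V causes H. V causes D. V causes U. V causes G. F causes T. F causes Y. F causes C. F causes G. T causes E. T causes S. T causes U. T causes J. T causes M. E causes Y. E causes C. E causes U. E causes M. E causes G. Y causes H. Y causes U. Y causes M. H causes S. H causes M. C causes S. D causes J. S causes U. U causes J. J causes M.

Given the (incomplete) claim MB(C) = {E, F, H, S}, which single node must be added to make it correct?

T

C's parents: E, F.
Children of C: S.
For each child, the remaining parents (spouses of C):
  S's other parents are H, T.
MB(C) = {E, F, H, S, T}.
Comparing with the claimed set, T is missing.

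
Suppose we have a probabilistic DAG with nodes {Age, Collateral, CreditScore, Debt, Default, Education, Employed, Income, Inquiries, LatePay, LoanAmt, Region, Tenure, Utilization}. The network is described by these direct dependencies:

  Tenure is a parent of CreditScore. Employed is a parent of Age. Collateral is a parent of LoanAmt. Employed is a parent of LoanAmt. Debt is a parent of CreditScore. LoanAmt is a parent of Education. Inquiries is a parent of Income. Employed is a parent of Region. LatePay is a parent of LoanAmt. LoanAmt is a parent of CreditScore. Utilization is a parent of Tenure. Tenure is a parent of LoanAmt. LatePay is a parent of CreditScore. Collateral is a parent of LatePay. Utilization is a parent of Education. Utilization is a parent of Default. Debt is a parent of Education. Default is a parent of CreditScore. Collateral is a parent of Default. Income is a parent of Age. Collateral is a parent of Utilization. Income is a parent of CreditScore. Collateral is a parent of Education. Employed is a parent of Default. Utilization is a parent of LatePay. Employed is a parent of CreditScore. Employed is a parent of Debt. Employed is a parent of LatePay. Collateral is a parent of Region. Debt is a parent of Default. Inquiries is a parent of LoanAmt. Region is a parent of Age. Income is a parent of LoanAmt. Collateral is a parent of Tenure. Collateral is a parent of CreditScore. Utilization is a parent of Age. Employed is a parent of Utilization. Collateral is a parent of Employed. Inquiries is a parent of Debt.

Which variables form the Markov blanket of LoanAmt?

{Collateral, CreditScore, Debt, Default, Education, Employed, Income, Inquiries, LatePay, Tenure, Utilization}

A node's Markov blanket = Pa ∪ Ch ∪ (parents of Ch other than the node itself).
LoanAmt's parents: Collateral, Employed, Income, Inquiries, LatePay, Tenure.
Children of LoanAmt: CreditScore, Education.
Co-parents of LoanAmt (other parents of its children):
  CreditScore also has parents Collateral, Debt, Default, Employed, Income, LatePay, Tenure.
  Education also has parents Collateral, Debt, Utilization.
Union: {Collateral, Employed, Income, Inquiries, LatePay, Tenure} ∪ {CreditScore, Education} ∪ {Collateral, Debt, Default, Employed, Income, LatePay, Tenure, Utilization} = {Collateral, CreditScore, Debt, Default, Education, Employed, Income, Inquiries, LatePay, Tenure, Utilization}.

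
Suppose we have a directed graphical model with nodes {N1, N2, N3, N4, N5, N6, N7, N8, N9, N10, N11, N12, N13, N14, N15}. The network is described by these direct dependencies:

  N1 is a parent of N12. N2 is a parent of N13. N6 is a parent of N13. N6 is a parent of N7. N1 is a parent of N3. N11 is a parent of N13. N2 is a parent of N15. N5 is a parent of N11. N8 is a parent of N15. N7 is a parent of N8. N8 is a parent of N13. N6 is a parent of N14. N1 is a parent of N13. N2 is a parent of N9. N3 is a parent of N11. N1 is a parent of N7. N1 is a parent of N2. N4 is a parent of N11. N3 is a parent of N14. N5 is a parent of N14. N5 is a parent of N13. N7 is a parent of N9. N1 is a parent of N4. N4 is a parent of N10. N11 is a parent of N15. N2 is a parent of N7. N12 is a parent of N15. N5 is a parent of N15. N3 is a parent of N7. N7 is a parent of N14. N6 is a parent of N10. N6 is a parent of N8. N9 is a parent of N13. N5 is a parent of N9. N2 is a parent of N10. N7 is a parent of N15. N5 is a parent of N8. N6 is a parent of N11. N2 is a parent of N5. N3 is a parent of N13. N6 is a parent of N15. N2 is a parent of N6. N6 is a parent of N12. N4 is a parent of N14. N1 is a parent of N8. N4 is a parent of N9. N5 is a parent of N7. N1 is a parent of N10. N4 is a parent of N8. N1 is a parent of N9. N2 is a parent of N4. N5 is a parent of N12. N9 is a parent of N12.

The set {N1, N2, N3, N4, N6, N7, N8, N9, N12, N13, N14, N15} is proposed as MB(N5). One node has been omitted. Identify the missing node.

A node's Markov blanket = Pa ∪ Ch ∪ (parents of Ch other than the node itself).
Parents of N5: N2.
N5 has children N7, N8, N9, N11, N12, N13, N14, N15.
Parents of each child, excluding N5:
  N7's other parents are N1, N2, N3, N6.
  parents(N8) \ {N5} = {N1, N4, N6, N7}.
  N9 also has parents N1, N2, N4, N7.
  N11 also has parents N3, N4, N6.
  N12's other parents are N1, N6, N9.
  N13's other parents are N1, N2, N3, N6, N8, N9, N11.
  N14's other parents are N3, N4, N6, N7.
  parents(N15) \ {N5} = {N2, N6, N7, N8, N11, N12}.
MB(N5) = {N1, N2, N3, N4, N6, N7, N8, N9, N11, N12, N13, N14, N15}.
Comparing with the claimed set, N11 is missing.

N11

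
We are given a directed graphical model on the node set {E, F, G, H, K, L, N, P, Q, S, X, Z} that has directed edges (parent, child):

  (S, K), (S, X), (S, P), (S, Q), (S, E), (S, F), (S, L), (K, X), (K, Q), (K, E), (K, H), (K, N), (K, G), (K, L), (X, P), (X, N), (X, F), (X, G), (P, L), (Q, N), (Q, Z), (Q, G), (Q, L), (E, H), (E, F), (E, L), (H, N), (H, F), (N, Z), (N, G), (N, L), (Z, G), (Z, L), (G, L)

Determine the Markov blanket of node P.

{E, G, K, L, N, Q, S, X, Z}

P's parents: S, X.
P's children: L.
Other parents of P's children:
  L's other parents are E, G, K, N, Q, S, Z.
Taking the union gives {E, G, K, L, N, Q, S, X, Z}.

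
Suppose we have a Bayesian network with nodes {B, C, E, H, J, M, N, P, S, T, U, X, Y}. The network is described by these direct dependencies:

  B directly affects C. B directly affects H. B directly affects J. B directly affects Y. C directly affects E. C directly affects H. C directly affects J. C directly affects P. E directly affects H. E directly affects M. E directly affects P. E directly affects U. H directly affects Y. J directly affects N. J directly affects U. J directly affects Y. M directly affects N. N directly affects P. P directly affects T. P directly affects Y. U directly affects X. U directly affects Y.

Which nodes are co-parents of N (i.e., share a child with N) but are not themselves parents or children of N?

Children of N: P.
  P: C, E
Excluding nodes already adjacent to N (J, M, P), the co-parent-only contribution is {C, E}.

{C, E}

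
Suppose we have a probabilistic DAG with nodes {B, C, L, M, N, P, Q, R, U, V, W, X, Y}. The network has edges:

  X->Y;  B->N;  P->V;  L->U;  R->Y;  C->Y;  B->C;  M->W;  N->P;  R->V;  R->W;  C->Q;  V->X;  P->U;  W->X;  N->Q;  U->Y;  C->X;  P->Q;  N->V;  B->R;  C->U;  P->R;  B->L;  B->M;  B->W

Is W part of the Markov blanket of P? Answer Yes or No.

Recall MB(v) = parents ∪ children ∪ spouses, where spouses are the other parents of v's children.
Parents of P: N.
Ch(P) = {Q, R, U, V}.
Other parents of P's children:
  parents(Q) \ {P} = {C, N}.
  parents(R) \ {P} = {B}.
  parents(U) \ {P} = {C, L}.
  V's other parents are N, R.
MB(P) = {B, C, L, N, Q, R, U, V}; W is not in this set.

No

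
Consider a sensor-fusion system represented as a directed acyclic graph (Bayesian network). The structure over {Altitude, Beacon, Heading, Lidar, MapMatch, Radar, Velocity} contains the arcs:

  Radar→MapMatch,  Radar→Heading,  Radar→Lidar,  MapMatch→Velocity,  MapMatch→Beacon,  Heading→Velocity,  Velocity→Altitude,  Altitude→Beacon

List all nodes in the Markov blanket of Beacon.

{Altitude, MapMatch}

A node's Markov blanket = Pa ∪ Ch ∪ (parents of Ch other than the node itself).
Beacon's parents: Altitude, MapMatch.
Beacon has no children.
With no children, Beacon has no spouses; the co-parent set is empty.
Taking the union gives {Altitude, MapMatch}.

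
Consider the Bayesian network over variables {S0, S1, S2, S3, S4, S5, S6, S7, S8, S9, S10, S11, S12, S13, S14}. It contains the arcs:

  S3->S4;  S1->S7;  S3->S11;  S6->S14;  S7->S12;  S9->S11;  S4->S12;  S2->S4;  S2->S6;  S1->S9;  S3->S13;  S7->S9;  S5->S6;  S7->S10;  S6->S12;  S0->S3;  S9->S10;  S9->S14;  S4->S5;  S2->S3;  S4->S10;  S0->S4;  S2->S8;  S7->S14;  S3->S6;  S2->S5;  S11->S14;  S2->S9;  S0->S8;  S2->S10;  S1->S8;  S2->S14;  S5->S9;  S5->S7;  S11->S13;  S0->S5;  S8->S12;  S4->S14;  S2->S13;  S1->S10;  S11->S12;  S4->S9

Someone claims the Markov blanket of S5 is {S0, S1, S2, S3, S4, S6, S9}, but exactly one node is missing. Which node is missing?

Recall MB(v) = parents ∪ children ∪ spouses, where spouses are the other parents of v's children.
S5's children: S6, S7, S9.
Pa(S5) = {S0, S2, S4}.
For each child, the remaining parents (spouses of S5):
  S6: S2, S3
  S7: S1
  S9: S1, S2, S4, S7
MB(S5) = {S0, S1, S2, S3, S4, S6, S7, S9}.
Comparing with the claimed set, S7 is missing.

S7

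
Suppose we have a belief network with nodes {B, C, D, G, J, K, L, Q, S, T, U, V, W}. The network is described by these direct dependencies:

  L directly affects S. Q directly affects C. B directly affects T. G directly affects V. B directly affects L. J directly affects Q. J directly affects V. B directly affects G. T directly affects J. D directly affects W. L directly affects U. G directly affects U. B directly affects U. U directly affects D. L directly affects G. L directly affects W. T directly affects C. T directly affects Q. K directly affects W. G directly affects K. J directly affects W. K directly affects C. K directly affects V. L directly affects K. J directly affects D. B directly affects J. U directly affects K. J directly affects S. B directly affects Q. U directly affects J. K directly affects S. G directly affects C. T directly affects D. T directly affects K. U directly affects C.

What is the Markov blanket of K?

By definition, MB(K) is built from K's parents, K's children, and the co-parents of K.
Parents of K: G, L, T, U.
K's children: C, S, V, W.
Other parents of K's children:
  V: G, J
  S: J, L
  C: G, Q, T, U
  W: D, J, L
So the Markov blanket of K is {C, D, G, J, L, Q, S, T, U, V, W}.

{C, D, G, J, L, Q, S, T, U, V, W}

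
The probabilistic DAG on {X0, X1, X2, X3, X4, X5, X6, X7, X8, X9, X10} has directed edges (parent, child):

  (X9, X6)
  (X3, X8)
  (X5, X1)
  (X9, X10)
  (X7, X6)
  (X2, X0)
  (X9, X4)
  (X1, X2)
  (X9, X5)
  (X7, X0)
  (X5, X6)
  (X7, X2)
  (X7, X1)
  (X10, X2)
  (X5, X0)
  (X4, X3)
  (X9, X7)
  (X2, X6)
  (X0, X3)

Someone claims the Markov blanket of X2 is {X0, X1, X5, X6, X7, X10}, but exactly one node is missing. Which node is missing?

The Markov blanket of a node is its parents, its children, and the other parents of its children.
Pa(X2) = {X1, X7, X10}.
X2's children: X0, X6.
Parents of each child, excluding X2:
  X6's other parents are X5, X7, X9.
  X0's other parents are X5, X7.
MB(X2) = {X0, X1, X5, X6, X7, X9, X10}.
Comparing with the claimed set, X9 is missing.

X9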